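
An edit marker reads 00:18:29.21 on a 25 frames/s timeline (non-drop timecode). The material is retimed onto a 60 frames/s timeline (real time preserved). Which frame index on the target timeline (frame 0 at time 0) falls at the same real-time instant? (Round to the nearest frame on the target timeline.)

Source frame index: (0×3600 + 18×60 + 29) × 25 + 21 = 27746.
Real time: 27746 / (25) = 27746/25 s.
Target frame: (27746/25) × (60) = 332952/5 ≈ 66590.400 → 66590.

frame 66590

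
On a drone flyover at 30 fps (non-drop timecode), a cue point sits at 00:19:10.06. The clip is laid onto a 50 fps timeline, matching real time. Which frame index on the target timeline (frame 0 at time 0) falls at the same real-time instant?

Source frame index: (0×3600 + 19×60 + 10) × 30 + 6 = 34506.
Real time: 34506 / (30) = 5751/5 s.
Target frame: (5751/5) × (50) = 57510.

frame 57510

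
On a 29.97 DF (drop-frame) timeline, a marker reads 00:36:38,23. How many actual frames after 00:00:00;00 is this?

As if non-drop at 30 labels/s: (0 × 3600 + 36 × 60 + 38) × 30 + 23 = 65963.
Minute boundaries passed: 36; those not divisible by 10: 36 − 3 = 33; dropped labels = 2 × 33 = 66.
Actual frame index = 65963 − 66 = 65897.

65897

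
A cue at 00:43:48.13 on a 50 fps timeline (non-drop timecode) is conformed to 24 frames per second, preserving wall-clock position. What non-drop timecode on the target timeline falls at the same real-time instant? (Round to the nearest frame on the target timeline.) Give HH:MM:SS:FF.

00:43:48:06

Source frame index: (0×3600 + 43×60 + 48) × 50 + 13 = 131413.
Real time: 131413 / (50) = 131413/50 s.
Target frame: (131413/50) × (24) = 1576956/25 ≈ 63078.240 → 63078.
At 24 labels/s: frame 63078 → 00:43:48:06.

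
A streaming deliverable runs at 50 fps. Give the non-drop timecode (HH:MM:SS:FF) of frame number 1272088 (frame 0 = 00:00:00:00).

1272088 ÷ 50 = 25441 full seconds, remainder 38 frames.
25441 s = 7 h 4 min 1 s.
Timecode: 07:04:01:38.

07:04:01:38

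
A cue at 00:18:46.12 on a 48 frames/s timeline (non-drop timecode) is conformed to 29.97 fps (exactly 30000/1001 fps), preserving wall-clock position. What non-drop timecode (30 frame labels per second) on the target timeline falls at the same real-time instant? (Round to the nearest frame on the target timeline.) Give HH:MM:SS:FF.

Source frame index: (0×3600 + 18×60 + 46) × 48 + 12 = 54060.
Real time: 54060 / (48) = 4505/4 s.
Target frame: (4505/4) × (30000/1001) = 33787500/1001 ≈ 33753.746 → 33754.
At 30 labels/s: frame 33754 → 00:18:45:04.

00:18:45:04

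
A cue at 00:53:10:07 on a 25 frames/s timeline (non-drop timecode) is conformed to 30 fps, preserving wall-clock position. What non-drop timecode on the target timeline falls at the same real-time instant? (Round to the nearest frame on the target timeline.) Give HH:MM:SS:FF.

00:53:10:08

Source frame index: (0×3600 + 53×60 + 10) × 25 + 7 = 79757.
Real time: 79757 / (25) = 79757/25 s.
Target frame: (79757/25) × (30) = 478542/5 ≈ 95708.400 → 95708.
At 30 labels/s: frame 95708 → 00:53:10:08.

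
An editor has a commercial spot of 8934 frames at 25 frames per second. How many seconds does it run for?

Running time = 8934 / (25) = 357.36 s.

357.36 seconds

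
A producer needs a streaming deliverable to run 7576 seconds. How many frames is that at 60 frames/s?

454560 frames

Frames = 7576 × 60 = 454560.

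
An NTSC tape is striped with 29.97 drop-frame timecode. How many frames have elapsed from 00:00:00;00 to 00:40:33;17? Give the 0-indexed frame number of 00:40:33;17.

72935

Complete 10-minute blocks: 4, each 17982 frames → 71928.
Remaining 0 whole minutes in the current block: 0 frames.
Within the current minute: 33 × 30 + 17 = 1007. Total = 71928 + 0 + 1007 = 72935.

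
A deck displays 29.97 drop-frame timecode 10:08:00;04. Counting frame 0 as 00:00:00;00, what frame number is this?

1093308

As if non-drop at 30 labels/s: (10 × 3600 + 8 × 60 + 0) × 30 + 4 = 1094404.
Minute boundaries passed: 608; those not divisible by 10: 608 − 60 = 548; dropped labels = 2 × 548 = 1096.
Actual frame index = 1094404 − 1096 = 1093308.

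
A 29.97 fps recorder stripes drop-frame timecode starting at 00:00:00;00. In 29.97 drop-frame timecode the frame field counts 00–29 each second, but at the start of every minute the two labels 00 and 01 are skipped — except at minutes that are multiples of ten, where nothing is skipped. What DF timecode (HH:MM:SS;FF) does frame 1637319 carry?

15:10:31;27

Ten DF minutes hold 17982 frames, so frame 1637319 lies in block 91 (frames 1636362–1654343) with 957 frames into that block.
The block's first minute is 1800 frames and the rest 1798 each; 957 frames reaches minute 0, so 91 × 18 + 0 × 2 = 1638 labels have been skipped so far.
Adding those back, label number 1637319 + 1638 = 1638957 at 30 labels/s is 54631 s + 27 f = 15 h 10 min 31 s frame 27, i.e. 15:10:31;27.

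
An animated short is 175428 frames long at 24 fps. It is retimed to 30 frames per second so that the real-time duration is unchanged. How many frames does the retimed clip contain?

219285 frames

Target frames = source frames × (target rate / source rate) = 175428 × (30)/(24) = 175428 × 5/4 = 219285.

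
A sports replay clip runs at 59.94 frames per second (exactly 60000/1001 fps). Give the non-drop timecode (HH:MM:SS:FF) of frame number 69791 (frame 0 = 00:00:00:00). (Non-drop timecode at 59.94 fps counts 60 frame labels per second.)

00:19:23:11

69791 ÷ 60 = 1163 full seconds, remainder 11 frames.
1163 s = 0 h 19 min 23 s.
Timecode: 00:19:23:11.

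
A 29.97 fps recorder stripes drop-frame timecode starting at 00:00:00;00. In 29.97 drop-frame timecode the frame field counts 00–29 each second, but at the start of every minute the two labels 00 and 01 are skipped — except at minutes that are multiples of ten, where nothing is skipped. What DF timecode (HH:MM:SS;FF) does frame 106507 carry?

00:59:13;25

Each 10-minute DF block holds 10 × 60 × 30 − 9 × 2 = 17982 frames. 106507 ÷ 17982 → 5 full blocks, remainder 16597.
Within the partial block the first minute is 1800 frames and each further minute 1798, so 9 further minute boundaries passed. Total skipped labels = 18 × 5 + 2 × 9 = 108.
Non-drop label index = 106507 + 108 = 106615; at 30 labels/s that is 00:59:13:25, i.e. DF 00:59:13;25.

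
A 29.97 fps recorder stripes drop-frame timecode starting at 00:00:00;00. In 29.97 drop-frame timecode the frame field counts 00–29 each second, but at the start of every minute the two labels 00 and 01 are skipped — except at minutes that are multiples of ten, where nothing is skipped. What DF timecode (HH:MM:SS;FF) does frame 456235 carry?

Ten DF minutes hold 17982 frames, so frame 456235 lies in block 25 (frames 449550–467531) with 6685 frames into that block.
The block's first minute is 1800 frames and the rest 1798 each; 6685 frames reaches minute 3, so 25 × 18 + 3 × 2 = 456 labels have been skipped so far.
Adding those back, label number 456235 + 456 = 456691 at 30 labels/s is 15223 s + 1 f = 4 h 13 min 43 s frame 1, i.e. 04:13:43;01.

04:13:43;01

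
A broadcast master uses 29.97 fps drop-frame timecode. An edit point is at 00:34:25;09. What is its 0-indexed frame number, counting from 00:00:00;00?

Complete 10-minute blocks: 3, each 17982 frames → 53946.
Remaining 4 whole minutes in the current block: 1800 + 3 × 1798 = 7194 frames.
Within the current minute: 25 × 30 + 9 − 2 = 757 (labels ;00/;01 skipped at this minute). Total = 53946 + 7194 + 757 = 61897.

61897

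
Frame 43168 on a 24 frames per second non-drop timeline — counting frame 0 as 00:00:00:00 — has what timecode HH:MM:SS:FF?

43168 ÷ 24 = 1798 full seconds, remainder 16 frames.
1798 s = 0 h 29 min 58 s.
Timecode: 00:29:58:16.

00:29:58:16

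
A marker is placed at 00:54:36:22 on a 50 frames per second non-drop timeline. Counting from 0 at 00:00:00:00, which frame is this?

Total seconds to the label: (0 × 3600 + 54 × 60 + 36) = 3276.
Frame index = 3276 × 50 + 22 = 163822.

frame 163822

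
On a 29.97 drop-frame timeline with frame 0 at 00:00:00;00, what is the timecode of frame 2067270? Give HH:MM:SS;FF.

19:09:38;00

Each 10-minute DF block holds 10 × 60 × 30 − 9 × 2 = 17982 frames. 2067270 ÷ 17982 → 114 full blocks, remainder 17322.
Within the partial block the first minute is 1800 frames and each further minute 1798, so 9 further minute boundaries passed. Total skipped labels = 18 × 114 + 2 × 9 = 2070.
Non-drop label index = 2067270 + 2070 = 2069340; at 30 labels/s that is 19:09:38:00, i.e. DF 19:09:38;00.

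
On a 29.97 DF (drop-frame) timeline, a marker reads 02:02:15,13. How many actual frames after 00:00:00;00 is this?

219843

As if non-drop at 30 labels/s: (2 × 3600 + 2 × 60 + 15) × 30 + 13 = 220063.
Minute boundaries passed: 122; those not divisible by 10: 122 − 12 = 110; dropped labels = 2 × 110 = 220.
Actual frame index = 220063 − 220 = 219843.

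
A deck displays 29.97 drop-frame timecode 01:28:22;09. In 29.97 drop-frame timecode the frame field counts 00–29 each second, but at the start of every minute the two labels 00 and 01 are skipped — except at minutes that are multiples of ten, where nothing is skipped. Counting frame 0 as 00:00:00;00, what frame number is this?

As if non-drop at 30 labels/s: (1 × 3600 + 28 × 60 + 22) × 30 + 9 = 159069.
Minute boundaries passed: 88; those not divisible by 10: 88 − 8 = 80; dropped labels = 2 × 80 = 160.
Actual frame index = 159069 − 160 = 158909.

158909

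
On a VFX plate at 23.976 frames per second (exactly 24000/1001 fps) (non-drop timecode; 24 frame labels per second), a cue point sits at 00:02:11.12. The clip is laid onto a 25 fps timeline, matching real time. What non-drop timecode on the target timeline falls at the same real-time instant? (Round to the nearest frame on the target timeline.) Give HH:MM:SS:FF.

00:02:11:16

Source frame index: (0×3600 + 2×60 + 11) × 24 + 12 = 3156.
Real time: 3156 / (24000/1001) = 263263/2000 s.
Target frame: (263263/2000) × (25) = 263263/80 ≈ 3290.787 → 3291.
At 25 labels/s: frame 3291 → 00:02:11:16.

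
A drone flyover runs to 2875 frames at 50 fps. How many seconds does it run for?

57.5 seconds

Running time = 2875 / (50) = 57.5 s.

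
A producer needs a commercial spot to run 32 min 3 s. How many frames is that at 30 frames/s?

57690 frames

32 min 3 s = 1923 s.
Frames = 1923 × 30 = 57690.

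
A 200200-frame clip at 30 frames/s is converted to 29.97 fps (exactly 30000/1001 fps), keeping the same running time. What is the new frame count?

200000 frames

Target frames = source frames × (target rate / source rate) = 200200 × (30000/1001)/(30) = 200200 × 1000/1001 = 200000.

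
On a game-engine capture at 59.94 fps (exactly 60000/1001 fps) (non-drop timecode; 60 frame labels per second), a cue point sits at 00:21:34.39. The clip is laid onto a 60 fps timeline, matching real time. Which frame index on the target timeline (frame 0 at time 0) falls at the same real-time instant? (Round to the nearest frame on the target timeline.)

frame 77757

Source frame index: (0×3600 + 21×60 + 34) × 60 + 39 = 77679.
Real time: 77679 / (60000/1001) = 25918893/20000 s.
Target frame: (25918893/20000) × (60) = 77756679/1000 ≈ 77756.679 → 77757.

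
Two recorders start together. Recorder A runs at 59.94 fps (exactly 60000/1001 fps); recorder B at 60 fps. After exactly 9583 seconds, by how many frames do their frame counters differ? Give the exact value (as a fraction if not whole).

A emits 60000/1001 × 9583 = 82140000/143 frames; B emits 60 × 9583 = 574980.
Difference = 82140/143 frames (≈ 574.4056); B is ahead of A.

82140/143 frames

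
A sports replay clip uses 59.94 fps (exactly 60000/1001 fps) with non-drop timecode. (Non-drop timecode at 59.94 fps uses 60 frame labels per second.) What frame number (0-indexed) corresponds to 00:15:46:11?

Total seconds to the label: (0 × 3600 + 15 × 60 + 46) = 946.
Frame index = 946 × 60 + 11 = 56771.

frame 56771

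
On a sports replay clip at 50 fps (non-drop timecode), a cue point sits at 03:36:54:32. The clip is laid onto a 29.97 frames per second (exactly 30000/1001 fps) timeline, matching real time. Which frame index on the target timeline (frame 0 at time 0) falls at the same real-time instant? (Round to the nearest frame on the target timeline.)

Source frame index: (3×3600 + 36×60 + 54) × 50 + 32 = 650732.
Real time: 650732 / (50) = 325366/25 s.
Target frame: (325366/25) × (30000/1001) = 390439200/1001 ≈ 390049.151 → 390049.

frame 390049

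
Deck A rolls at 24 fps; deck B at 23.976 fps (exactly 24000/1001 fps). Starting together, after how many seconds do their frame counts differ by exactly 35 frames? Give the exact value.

The gap grows by |24000/1001 − 24| = 24/1001 frames per second.
Time for a 35-frame gap: 35 ÷ (24/1001) = 35035/24 s.

35035/24 seconds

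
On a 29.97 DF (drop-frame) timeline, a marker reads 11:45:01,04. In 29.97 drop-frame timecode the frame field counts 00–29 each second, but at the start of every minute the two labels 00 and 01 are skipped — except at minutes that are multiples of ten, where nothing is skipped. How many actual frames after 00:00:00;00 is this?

As if non-drop at 30 labels/s: (11 × 3600 + 45 × 60 + 1) × 30 + 4 = 1269034.
Minute boundaries passed: 705; those not divisible by 10: 705 − 70 = 635; dropped labels = 2 × 635 = 1270.
Actual frame index = 1269034 − 1270 = 1267764.

1267764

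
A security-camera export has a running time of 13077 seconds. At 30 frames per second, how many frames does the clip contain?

Frames = 13077 × 30 = 392310.

392310 frames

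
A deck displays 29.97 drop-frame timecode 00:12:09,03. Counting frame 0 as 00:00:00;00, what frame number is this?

As if non-drop at 30 labels/s: (0 × 3600 + 12 × 60 + 9) × 30 + 3 = 21873.
Minute boundaries passed: 12; those not divisible by 10: 12 − 1 = 11; dropped labels = 2 × 11 = 22.
Actual frame index = 21873 − 22 = 21851.

21851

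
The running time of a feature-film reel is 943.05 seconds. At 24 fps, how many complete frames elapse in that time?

22633 frames

Frames = 943.05 × 24 = 113166/5 ≈ 22633.2000.
Complete frames: 22633.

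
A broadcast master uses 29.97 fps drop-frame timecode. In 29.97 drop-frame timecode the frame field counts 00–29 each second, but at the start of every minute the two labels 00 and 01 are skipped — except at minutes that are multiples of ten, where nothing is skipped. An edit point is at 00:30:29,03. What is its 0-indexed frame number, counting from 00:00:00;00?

54819

As if non-drop at 30 labels/s: (0 × 3600 + 30 × 60 + 29) × 30 + 3 = 54873.
Minute boundaries passed: 30; those not divisible by 10: 30 − 3 = 27; dropped labels = 2 × 27 = 54.
Actual frame index = 54873 − 54 = 54819.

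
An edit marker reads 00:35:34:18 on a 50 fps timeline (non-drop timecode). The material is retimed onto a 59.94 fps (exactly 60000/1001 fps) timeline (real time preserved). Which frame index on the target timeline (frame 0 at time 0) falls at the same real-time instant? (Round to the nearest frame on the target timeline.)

Source frame index: (0×3600 + 35×60 + 34) × 50 + 18 = 106718.
Real time: 106718 / (50) = 53359/25 s.
Target frame: (53359/25) × (60000/1001) = 128061600/1001 ≈ 127933.666 → 127934.

frame 127934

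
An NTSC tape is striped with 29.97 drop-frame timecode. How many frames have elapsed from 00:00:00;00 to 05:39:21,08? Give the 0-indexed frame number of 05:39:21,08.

610226

As if non-drop at 30 labels/s: (5 × 3600 + 39 × 60 + 21) × 30 + 8 = 610838.
Minute boundaries passed: 339; those not divisible by 10: 339 − 33 = 306; dropped labels = 2 × 306 = 612.
Actual frame index = 610838 − 612 = 610226.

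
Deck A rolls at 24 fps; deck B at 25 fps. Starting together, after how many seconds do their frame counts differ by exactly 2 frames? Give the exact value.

The gap grows by |25 − 24| = 1 frame per second.
Time for a 2-frame gap: 2 ÷ (1) = 2 s.

2 seconds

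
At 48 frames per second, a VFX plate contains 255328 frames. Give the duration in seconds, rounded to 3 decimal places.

5319.333 seconds

Running time = 255328 × 1/48 = 15958/3 s ≈ 5319.333 s.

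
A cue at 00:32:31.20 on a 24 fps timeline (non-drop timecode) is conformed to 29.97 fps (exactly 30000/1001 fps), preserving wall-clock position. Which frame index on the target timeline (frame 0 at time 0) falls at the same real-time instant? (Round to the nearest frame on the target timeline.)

Source frame index: (0×3600 + 32×60 + 31) × 24 + 20 = 46844.
Real time: 46844 / (24) = 11711/6 s.
Target frame: (11711/6) × (30000/1001) = 8365000/143 ≈ 58496.503 → 58497.

frame 58497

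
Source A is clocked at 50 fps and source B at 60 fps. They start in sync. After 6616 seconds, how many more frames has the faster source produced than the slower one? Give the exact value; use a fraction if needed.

66160 frames

A emits 50 × 6616 = 330800 frames; B emits 60 × 6616 = 396960.
Difference = 66160 frames; B is ahead of A.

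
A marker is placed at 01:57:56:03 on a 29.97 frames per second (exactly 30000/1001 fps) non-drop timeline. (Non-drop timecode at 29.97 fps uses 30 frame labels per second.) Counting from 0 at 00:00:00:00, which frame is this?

frame 212283

Total seconds to the label: (1 × 3600 + 57 × 60 + 56) = 7076.
Frame index = 7076 × 30 + 3 = 212283.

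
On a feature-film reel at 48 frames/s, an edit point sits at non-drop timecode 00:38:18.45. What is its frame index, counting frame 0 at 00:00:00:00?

Total seconds to the label: (0 × 3600 + 38 × 60 + 18) = 2298.
Frame index = 2298 × 48 + 45 = 110349.

frame 110349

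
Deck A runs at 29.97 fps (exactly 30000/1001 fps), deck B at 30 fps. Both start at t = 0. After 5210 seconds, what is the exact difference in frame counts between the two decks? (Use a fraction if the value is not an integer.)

156300/1001 frames

A emits 30000/1001 × 5210 = 156300000/1001 frames; B emits 30 × 5210 = 156300.
Difference = 156300/1001 frames (≈ 156.1439); B is ahead of A.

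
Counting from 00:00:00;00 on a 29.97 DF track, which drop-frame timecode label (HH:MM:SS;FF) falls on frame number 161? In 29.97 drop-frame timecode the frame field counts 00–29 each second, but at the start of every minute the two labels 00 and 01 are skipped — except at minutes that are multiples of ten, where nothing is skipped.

Each 10-minute DF block holds 10 × 60 × 30 − 9 × 2 = 17982 frames. 161 ÷ 17982 → 0 full blocks, remainder 161.
Within the partial block the first minute is 1800 frames and each further minute 1798, so 0 further minute boundaries passed. Total skipped labels = 18 × 0 + 2 × 0 = 0.
Non-drop label index = 161 + 0 = 161; at 30 labels/s that is 00:00:05:11, i.e. DF 00:00:05;11.

00:00:05;11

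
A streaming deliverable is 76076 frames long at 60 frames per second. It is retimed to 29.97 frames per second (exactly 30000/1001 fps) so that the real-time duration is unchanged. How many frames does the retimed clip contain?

38000 frames

Target frames = source frames × (target rate / source rate) = 76076 × (30000/1001)/(60) = 76076 × 500/1001 = 38000.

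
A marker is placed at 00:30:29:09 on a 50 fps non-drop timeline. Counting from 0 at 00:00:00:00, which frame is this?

Total seconds to the label: (0 × 3600 + 30 × 60 + 29) = 1829.
Frame index = 1829 × 50 + 9 = 91459.

91459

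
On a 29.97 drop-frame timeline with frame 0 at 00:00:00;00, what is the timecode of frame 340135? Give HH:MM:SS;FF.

03:09:09;07

Each 10-minute DF block holds 10 × 60 × 30 − 9 × 2 = 17982 frames. 340135 ÷ 17982 → 18 full blocks, remainder 16459.
Within the partial block the first minute is 1800 frames and each further minute 1798, so 9 further minute boundaries passed. Total skipped labels = 18 × 18 + 2 × 9 = 342.
Non-drop label index = 340135 + 342 = 340477; at 30 labels/s that is 03:09:09:07, i.e. DF 03:09:09;07.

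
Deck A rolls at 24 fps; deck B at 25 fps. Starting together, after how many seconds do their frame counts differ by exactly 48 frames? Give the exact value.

The gap grows by |25 − 24| = 1 frame per second.
Time for a 48-frame gap: 48 ÷ (1) = 48 s.

48 seconds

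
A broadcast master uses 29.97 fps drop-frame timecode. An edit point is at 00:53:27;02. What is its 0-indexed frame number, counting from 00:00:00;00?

As if non-drop at 30 labels/s: (0 × 3600 + 53 × 60 + 27) × 30 + 2 = 96212.
Minute boundaries passed: 53; those not divisible by 10: 53 − 5 = 48; dropped labels = 2 × 48 = 96.
Actual frame index = 96212 − 96 = 96116.

96116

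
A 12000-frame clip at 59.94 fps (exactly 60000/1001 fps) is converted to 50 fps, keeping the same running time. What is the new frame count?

Target frames = source frames × (target rate / source rate) = 12000 × (50)/(60000/1001) = 12000 × 1001/1200 = 10010.

10010 frames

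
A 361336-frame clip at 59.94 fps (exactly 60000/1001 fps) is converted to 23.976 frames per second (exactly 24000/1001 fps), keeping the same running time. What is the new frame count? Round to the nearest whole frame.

Frames at target rate = 361336 × (24000/1001) / (60000/1001) = 722672/5 ≈ 144534.400.
Nearest whole frame: 144534.

144534 frames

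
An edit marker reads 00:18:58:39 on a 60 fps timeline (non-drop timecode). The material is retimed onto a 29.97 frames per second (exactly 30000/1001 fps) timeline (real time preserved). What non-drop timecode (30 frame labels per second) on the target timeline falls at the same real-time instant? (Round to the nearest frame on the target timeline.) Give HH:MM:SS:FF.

Source frame index: (0×3600 + 18×60 + 58) × 60 + 39 = 68319.
Real time: 68319 / (60) = 22773/20 s.
Target frame: (22773/20) × (30000/1001) = 34159500/1001 ≈ 34125.375 → 34125.
At 30 labels/s: frame 34125 → 00:18:57:15.

00:18:57:15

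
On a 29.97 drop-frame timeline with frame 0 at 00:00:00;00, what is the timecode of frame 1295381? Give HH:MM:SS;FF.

12:00:22;17

Each 10-minute DF block holds 10 × 60 × 30 − 9 × 2 = 17982 frames. 1295381 ÷ 17982 → 72 full blocks, remainder 677.
Within the partial block the first minute is 1800 frames and each further minute 1798, so 0 further minute boundaries passed. Total skipped labels = 18 × 72 + 2 × 0 = 1296.
Non-drop label index = 1295381 + 1296 = 1296677; at 30 labels/s that is 12:00:22:17, i.e. DF 12:00:22;17.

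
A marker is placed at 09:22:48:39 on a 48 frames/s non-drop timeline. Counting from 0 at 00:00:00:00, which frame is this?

1620903

Total seconds to the label: (9 × 3600 + 22 × 60 + 48) = 33768.
Frame index = 33768 × 48 + 39 = 1620903.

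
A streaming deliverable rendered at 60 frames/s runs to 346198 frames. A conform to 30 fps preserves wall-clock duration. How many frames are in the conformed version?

Target frames = source frames × (target rate / source rate) = 346198 × (30)/(60) = 346198 × 1/2 = 173099.

173099 frames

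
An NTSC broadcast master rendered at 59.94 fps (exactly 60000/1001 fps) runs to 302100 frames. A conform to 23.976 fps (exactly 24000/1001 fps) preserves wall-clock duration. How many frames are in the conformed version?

120840 frames

Target frames = source frames × (target rate / source rate) = 302100 × (24000/1001)/(60000/1001) = 302100 × 2/5 = 120840.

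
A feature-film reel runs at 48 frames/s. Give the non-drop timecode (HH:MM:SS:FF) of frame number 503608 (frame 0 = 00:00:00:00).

503608 ÷ 48 = 10491 full seconds, remainder 40 frames.
10491 s = 2 h 54 min 51 s.
Timecode: 02:54:51:40.

02:54:51:40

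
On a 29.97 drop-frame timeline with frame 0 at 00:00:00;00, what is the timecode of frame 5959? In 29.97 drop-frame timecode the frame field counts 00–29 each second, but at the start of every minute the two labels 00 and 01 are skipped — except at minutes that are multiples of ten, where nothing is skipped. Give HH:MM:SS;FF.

Ten DF minutes hold 17982 frames, so frame 5959 lies in block 0 (frames 0–17981) with 5959 frames into that block.
The block's first minute is 1800 frames and the rest 1798 each; 5959 frames reaches minute 3, so 0 × 18 + 3 × 2 = 6 labels have been skipped so far.
Adding those back, label number 5959 + 6 = 5965 at 30 labels/s is 198 s + 25 f = 0 h 3 min 18 s frame 25, i.e. 00:03:18;25.

00:03:18;25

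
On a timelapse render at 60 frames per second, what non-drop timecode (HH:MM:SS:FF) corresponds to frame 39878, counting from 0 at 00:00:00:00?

39878 ÷ 60 = 664 full seconds, remainder 38 frames.
664 s = 0 h 11 min 4 s.
Timecode: 00:11:04:38.

00:11:04:38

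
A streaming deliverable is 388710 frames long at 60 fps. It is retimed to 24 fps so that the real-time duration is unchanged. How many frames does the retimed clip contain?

Target frames = source frames × (target rate / source rate) = 388710 × (24)/(60) = 388710 × 2/5 = 155484.

155484 frames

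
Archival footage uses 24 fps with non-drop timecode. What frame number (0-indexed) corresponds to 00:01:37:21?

Total seconds to the label: (0 × 3600 + 1 × 60 + 37) = 97.
Frame index = 97 × 24 + 21 = 2349.

frame 2349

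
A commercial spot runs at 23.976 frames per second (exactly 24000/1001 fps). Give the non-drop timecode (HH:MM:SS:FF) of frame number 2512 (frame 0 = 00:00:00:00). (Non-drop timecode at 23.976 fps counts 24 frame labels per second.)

2512 ÷ 24 = 104 full seconds, remainder 16 frames.
104 s = 0 h 1 min 44 s.
Timecode: 00:01:44:16.

00:01:44:16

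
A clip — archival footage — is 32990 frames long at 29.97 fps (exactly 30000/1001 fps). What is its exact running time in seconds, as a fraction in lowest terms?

Running time = 32990 ÷ (30000/1001) = 32990 × 1001/30000 = 3302299/3000 s.

3302299/3000 seconds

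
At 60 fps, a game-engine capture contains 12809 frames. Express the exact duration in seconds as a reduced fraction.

Running time = 12809 ÷ (60) = 12809 × 1/60 = 12809/60 s.

12809/60 seconds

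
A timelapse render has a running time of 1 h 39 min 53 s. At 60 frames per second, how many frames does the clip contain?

1 h 39 min 53 s = 5993 s.
Frames = 5993 × 60 = 359580.

359580 frames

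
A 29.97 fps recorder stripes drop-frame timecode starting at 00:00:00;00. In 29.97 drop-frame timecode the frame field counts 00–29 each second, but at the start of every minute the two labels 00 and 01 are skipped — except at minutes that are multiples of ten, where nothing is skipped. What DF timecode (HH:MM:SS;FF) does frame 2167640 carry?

20:05:27;00

Ten DF minutes hold 17982 frames, so frame 2167640 lies in block 120 (frames 2157840–2175821) with 9800 frames into that block.
The block's first minute is 1800 frames and the rest 1798 each; 9800 frames reaches minute 5, so 120 × 18 + 5 × 2 = 2170 labels have been skipped so far.
Adding those back, label number 2167640 + 2170 = 2169810 at 30 labels/s is 72327 s + 0 f = 20 h 5 min 27 s frame 0, i.e. 20:05:27;00.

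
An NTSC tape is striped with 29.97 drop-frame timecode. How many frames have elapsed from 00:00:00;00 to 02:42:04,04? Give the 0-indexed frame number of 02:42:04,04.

As if non-drop at 30 labels/s: (2 × 3600 + 42 × 60 + 4) × 30 + 4 = 291724.
Minute boundaries passed: 162; those not divisible by 10: 162 − 16 = 146; dropped labels = 2 × 146 = 292.
Actual frame index = 291724 − 292 = 291432.

291432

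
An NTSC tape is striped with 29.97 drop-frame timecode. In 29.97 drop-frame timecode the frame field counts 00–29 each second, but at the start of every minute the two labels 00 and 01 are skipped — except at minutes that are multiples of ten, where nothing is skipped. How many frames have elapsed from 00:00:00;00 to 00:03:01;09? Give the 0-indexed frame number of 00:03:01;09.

As if non-drop at 30 labels/s: (0 × 3600 + 3 × 60 + 1) × 30 + 9 = 5439.
Minute boundaries passed: 3; those not divisible by 10: 3 − 0 = 3; dropped labels = 2 × 3 = 6.
Actual frame index = 5439 − 6 = 5433.

5433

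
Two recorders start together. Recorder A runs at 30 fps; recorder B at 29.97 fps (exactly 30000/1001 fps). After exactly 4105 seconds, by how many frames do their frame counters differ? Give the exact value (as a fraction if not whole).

123150/1001 frames

A emits 30 × 4105 = 123150 frames; B emits 30000/1001 × 4105 = 123150000/1001.
Difference = 123150/1001 frames (≈ 123.0270); B is behind A.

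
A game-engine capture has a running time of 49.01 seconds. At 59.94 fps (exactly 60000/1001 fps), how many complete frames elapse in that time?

2937 frames

Frames = 49.01 × 60000/1001 = 226200/77 ≈ 2937.6623.
Complete frames: 2937.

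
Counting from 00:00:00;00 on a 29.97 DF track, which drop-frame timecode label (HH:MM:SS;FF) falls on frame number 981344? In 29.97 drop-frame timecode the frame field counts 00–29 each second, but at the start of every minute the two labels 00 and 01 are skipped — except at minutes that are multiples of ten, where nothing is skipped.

Ten DF minutes hold 17982 frames, so frame 981344 lies in block 54 (frames 971028–989009) with 10316 frames into that block.
The block's first minute is 1800 frames and the rest 1798 each; 10316 frames reaches minute 5, so 54 × 18 + 5 × 2 = 982 labels have been skipped so far.
Adding those back, label number 981344 + 982 = 982326 at 30 labels/s is 32744 s + 6 f = 9 h 5 min 44 s frame 6, i.e. 09:05:44;06.

09:05:44;06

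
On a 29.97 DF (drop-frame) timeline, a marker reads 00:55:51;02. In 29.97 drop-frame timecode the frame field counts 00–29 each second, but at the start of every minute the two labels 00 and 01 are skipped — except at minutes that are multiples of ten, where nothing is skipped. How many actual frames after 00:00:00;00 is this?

100432

Complete 10-minute blocks: 5, each 17982 frames → 89910.
Remaining 5 whole minutes in the current block: 1800 + 4 × 1798 = 8992 frames.
Within the current minute: 51 × 30 + 2 − 2 = 1530 (labels ;00/;01 skipped at this minute). Total = 89910 + 8992 + 1530 = 100432.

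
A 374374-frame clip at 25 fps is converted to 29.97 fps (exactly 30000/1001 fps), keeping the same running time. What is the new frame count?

Target frames = source frames × (target rate / source rate) = 374374 × (30000/1001)/(25) = 374374 × 1200/1001 = 448800.

448800 frames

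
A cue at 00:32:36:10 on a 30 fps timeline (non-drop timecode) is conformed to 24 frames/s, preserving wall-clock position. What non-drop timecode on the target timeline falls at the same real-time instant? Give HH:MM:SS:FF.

00:32:36:08

Source frame index: (0×3600 + 32×60 + 36) × 30 + 10 = 58690.
Real time: 58690 / (30) = 5869/3 s.
Target frame: (5869/3) × (24) = 46952.
At 24 labels/s: frame 46952 → 00:32:36:08.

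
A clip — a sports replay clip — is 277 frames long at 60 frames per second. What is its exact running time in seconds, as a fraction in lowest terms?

Running time = 277 ÷ (60) = 277 × 1/60 = 277/60 s.

277/60 seconds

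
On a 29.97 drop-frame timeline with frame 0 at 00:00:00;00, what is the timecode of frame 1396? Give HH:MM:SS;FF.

Each 10-minute DF block holds 10 × 60 × 30 − 9 × 2 = 17982 frames. 1396 ÷ 17982 → 0 full blocks, remainder 1396.
Within the partial block the first minute is 1800 frames and each further minute 1798, so 0 further minute boundaries passed. Total skipped labels = 18 × 0 + 2 × 0 = 0.
Non-drop label index = 1396 + 0 = 1396; at 30 labels/s that is 00:00:46:16, i.e. DF 00:00:46;16.

00:00:46;16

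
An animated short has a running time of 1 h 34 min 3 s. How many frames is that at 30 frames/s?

169290 frames

1 h 34 min 3 s = 5643 s.
Frames = 5643 × 30 = 169290.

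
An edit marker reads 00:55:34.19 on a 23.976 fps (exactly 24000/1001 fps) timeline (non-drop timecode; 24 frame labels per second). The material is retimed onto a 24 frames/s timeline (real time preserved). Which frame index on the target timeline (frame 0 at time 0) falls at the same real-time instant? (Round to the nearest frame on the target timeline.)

Source frame index: (0×3600 + 55×60 + 34) × 24 + 19 = 80035.
Real time: 80035 / (24000/1001) = 16023007/4800 s.
Target frame: (16023007/4800) × (24) = 16023007/200 ≈ 80115.035 → 80115.

frame 80115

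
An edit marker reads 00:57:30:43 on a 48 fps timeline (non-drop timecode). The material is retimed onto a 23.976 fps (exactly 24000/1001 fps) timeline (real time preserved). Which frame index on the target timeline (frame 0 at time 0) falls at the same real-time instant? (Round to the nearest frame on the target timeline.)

Source frame index: (0×3600 + 57×60 + 30) × 48 + 43 = 165643.
Real time: 165643 / (48) = 165643/48 s.
Target frame: (165643/48) × (24000/1001) = 82821500/1001 ≈ 82738.761 → 82739.

frame 82739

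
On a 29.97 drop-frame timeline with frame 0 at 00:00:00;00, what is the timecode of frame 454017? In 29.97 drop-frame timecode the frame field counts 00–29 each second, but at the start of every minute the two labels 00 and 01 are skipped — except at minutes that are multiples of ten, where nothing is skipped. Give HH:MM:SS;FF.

Each 10-minute DF block holds 10 × 60 × 30 − 9 × 2 = 17982 frames. 454017 ÷ 17982 → 25 full blocks, remainder 4467.
Within the partial block the first minute is 1800 frames and each further minute 1798, so 2 further minute boundaries passed. Total skipped labels = 18 × 25 + 2 × 2 = 454.
Non-drop label index = 454017 + 454 = 454471; at 30 labels/s that is 04:12:29:01, i.e. DF 04:12:29;01.

04:12:29;01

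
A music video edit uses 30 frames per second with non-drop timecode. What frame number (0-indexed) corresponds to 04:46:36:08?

515888

Total seconds to the label: (4 × 3600 + 46 × 60 + 36) = 17196.
Frame index = 17196 × 30 + 8 = 515888.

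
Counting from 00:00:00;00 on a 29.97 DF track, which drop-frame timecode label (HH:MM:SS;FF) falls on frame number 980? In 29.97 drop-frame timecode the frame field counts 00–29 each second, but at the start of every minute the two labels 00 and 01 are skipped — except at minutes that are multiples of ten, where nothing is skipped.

Ten DF minutes hold 17982 frames, so frame 980 lies in block 0 (frames 0–17981) with 980 frames into that block.
The block's first minute is 1800 frames and the rest 1798 each; 980 frames reaches minute 0, so 0 × 18 + 0 × 2 = 0 labels have been skipped so far.
Adding those back, label number 980 + 0 = 980 at 30 labels/s is 32 s + 20 f = 0 h 0 min 32 s frame 20, i.e. 00:00:32;20.

00:00:32;20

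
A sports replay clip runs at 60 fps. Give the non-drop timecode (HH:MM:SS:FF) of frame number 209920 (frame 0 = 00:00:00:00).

209920 ÷ 60 = 3498 full seconds, remainder 40 frames.
3498 s = 0 h 58 min 18 s.
Timecode: 00:58:18:40.

00:58:18:40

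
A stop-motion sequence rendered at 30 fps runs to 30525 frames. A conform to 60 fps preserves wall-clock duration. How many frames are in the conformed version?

Target frames = source frames × (target rate / source rate) = 30525 × (60)/(30) = 30525 × 2 = 61050.

61050 frames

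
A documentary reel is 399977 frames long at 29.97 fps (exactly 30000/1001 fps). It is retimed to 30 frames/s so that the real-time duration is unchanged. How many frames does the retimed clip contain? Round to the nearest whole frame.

Frames at target rate = 399977 × (30) / (30000/1001) = 400376977/1000 ≈ 400376.977.
Nearest whole frame: 400377.

400377 frames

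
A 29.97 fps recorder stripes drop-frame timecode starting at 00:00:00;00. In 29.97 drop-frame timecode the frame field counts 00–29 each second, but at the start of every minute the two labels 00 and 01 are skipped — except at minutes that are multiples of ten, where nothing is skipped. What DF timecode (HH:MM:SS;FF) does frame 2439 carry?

00:01:21;11

Ten DF minutes hold 17982 frames, so frame 2439 lies in block 0 (frames 0–17981) with 2439 frames into that block.
The block's first minute is 1800 frames and the rest 1798 each; 2439 frames reaches minute 1, so 0 × 18 + 1 × 2 = 2 labels have been skipped so far.
Adding those back, label number 2439 + 2 = 2441 at 30 labels/s is 81 s + 11 f = 0 h 1 min 21 s frame 11, i.e. 00:01:21;11.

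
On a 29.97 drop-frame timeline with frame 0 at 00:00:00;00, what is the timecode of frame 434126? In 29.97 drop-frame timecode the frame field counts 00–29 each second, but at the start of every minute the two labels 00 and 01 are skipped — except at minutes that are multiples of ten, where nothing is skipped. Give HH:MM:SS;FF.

Each 10-minute DF block holds 10 × 60 × 30 − 9 × 2 = 17982 frames. 434126 ÷ 17982 → 24 full blocks, remainder 2558.
Within the partial block the first minute is 1800 frames and each further minute 1798, so 1 further minute boundary passed. Total skipped labels = 18 × 24 + 2 × 1 = 434.
Non-drop label index = 434126 + 434 = 434560; at 30 labels/s that is 04:01:25:10, i.e. DF 04:01:25;10.

04:01:25;10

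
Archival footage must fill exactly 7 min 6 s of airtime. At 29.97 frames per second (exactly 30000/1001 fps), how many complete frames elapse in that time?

12767 frames

7 min 6 s = 426 s.
Frames = 426 × 30000/1001 = 12780000/1001 ≈ 12767.2328.
Complete frames: 12767.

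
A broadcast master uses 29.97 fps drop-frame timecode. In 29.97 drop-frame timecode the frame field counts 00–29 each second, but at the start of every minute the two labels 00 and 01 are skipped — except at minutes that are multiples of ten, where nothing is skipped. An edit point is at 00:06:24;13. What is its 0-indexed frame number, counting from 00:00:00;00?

As if non-drop at 30 labels/s: (0 × 3600 + 6 × 60 + 24) × 30 + 13 = 11533.
Minute boundaries passed: 6; those not divisible by 10: 6 − 0 = 6; dropped labels = 2 × 6 = 12.
Actual frame index = 11533 − 12 = 11521.

11521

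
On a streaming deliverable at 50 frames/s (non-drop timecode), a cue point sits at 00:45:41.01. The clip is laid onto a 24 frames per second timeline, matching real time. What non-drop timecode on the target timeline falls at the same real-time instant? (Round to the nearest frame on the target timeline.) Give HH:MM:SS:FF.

00:45:41:00

Source frame index: (0×3600 + 45×60 + 41) × 50 + 1 = 137051.
Real time: 137051 / (50) = 137051/50 s.
Target frame: (137051/50) × (24) = 1644612/25 ≈ 65784.480 → 65784.
At 24 labels/s: frame 65784 → 00:45:41:00.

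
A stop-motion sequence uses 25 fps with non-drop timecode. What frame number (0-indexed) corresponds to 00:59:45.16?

89641

Total seconds to the label: (0 × 3600 + 59 × 60 + 45) = 3585.
Frame index = 3585 × 25 + 16 = 89641.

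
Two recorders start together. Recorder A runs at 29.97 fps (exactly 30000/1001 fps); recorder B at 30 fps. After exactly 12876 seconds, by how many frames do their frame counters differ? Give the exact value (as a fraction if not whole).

386280/1001 frames

A emits 30000/1001 × 12876 = 386280000/1001 frames; B emits 30 × 12876 = 386280.
Difference = 386280/1001 frames (≈ 385.8941); B is ahead of A.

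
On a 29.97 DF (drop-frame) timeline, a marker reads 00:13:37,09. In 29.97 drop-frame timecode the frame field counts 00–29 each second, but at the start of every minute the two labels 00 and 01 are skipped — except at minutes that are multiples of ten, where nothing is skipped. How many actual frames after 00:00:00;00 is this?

As if non-drop at 30 labels/s: (0 × 3600 + 13 × 60 + 37) × 30 + 9 = 24519.
Minute boundaries passed: 13; those not divisible by 10: 13 − 1 = 12; dropped labels = 2 × 12 = 24.
Actual frame index = 24519 − 24 = 24495.

24495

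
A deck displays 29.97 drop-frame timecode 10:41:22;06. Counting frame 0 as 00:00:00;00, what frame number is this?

1153312

Complete 10-minute blocks: 64, each 17982 frames → 1150848.
Remaining 1 whole minute in the current block: 1800 + 0 × 1798 = 1800 frames.
Within the current minute: 22 × 30 + 6 − 2 = 664 (labels ;00/;01 skipped at this minute). Total = 1150848 + 1800 + 664 = 1153312.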